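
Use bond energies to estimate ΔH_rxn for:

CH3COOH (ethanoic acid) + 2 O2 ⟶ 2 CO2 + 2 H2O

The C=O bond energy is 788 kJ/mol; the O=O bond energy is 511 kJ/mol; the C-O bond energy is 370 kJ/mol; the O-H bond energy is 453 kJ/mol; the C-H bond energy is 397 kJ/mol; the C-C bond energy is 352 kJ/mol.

Bonds broken (reactants):
  C-C: 1 × 352 = 352
  C-H: 3 × 397 = 1191
  C-O: 1 × 370 = 370
  C=O: 1 × 788 = 788
  O-H: 1 × 453 = 453
  O=O: 2 × 511 = 1022
  Σ(broken) = 4176 kJ
Bonds formed (products):
  C=O: 4 × 788 = 3152
  O-H: 4 × 453 = 1812
  Σ(formed) = 4964 kJ
ΔH = Σ(broken) − Σ(formed) = 4176 − 4964 = −788 kJ

ΔH ≈ −788 kJ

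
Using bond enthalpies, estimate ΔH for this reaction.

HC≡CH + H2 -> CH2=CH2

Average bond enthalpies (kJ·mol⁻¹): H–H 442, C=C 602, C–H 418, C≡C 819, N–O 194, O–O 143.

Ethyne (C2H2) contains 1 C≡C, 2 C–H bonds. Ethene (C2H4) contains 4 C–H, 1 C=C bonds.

ΔH ≈ −177 kJ

Bonds broken (reactants):
  C≡C: 1 × 819 = 819
  C–H: 2 × 418 = 836
  H–H: 1 × 442 = 442
  Σ(broken) = 2097 kJ
Bonds formed (products):
  C–H: 4 × 418 = 1672
  C=C: 1 × 602 = 602
  Σ(formed) = 2274 kJ
ΔH = Σ(broken) − Σ(formed) = 2097 − 2274 = −177 kJ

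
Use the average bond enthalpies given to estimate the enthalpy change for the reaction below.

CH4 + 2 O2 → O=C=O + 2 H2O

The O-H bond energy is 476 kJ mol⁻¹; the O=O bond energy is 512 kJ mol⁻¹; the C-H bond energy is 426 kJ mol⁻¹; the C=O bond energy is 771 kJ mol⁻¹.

ΔH ≈ −718 kJ

Bonds broken (reactants):
  C-H: 4 × 426 = 1704
  O=O: 2 × 512 = 1024
  Σ(broken) = 2728 kJ
Bonds formed (products):
  C=O: 2 × 771 = 1542
  O-H: 4 × 476 = 1904
  Σ(formed) = 3446 kJ
ΔH = Σ(broken) − Σ(formed) = 2728 − 3446 = −718 kJ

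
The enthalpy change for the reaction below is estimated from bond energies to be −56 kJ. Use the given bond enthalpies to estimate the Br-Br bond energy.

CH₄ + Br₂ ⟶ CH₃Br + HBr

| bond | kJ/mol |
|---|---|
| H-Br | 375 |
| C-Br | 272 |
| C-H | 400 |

Let D be the Br-Br bond energy.
Σ(broken) = 1×D + 4×400 = 1600 + D
Σ(formed) = 1×272 + 3×400 + 1×375 = 1847
ΔH = Σ(broken) − Σ(formed) = (1600 + D) − (1847) = −247 + D
Setting this equal to −56 kJ gives D = 191 kJ/mol.

D(Br-Br) ≈ 191 kJ/mol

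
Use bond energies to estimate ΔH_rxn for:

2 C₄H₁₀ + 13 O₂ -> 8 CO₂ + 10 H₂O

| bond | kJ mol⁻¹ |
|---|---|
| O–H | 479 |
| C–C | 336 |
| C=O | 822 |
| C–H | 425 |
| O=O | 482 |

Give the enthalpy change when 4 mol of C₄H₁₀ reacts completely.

Bonds broken (reactants):
  C–C: 6 × 336 = 2016
  C–H: 20 × 425 = 8500
  O=O: 13 × 482 = 6266
  Σ(broken) = 16782 kJ
Bonds formed (products):
  C=O: 16 × 822 = 13152
  O–H: 20 × 479 = 9580
  Σ(formed) = 22732 kJ
ΔH = Σ(broken) − Σ(formed) = 16782 − 22732 = −5950 kJ
For 2× the reaction as written: 2 × (−5950) = −11900 kJ

ΔH = −11900 kJ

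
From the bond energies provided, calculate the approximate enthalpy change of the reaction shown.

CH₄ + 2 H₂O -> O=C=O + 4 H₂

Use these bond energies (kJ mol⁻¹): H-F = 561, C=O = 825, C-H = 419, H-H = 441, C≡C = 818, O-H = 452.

ΔH ≈ +70 kJ

Bonds broken (reactants):
  C-H: 4 × 419 = 1676
  O-H: 4 × 452 = 1808
  Σ(broken) = 3484 kJ
Bonds formed (products):
  C=O: 2 × 825 = 1650
  H-H: 4 × 441 = 1764
  Σ(formed) = 3414 kJ
ΔH = Σ(broken) − Σ(formed) = 3484 − 3414 = +70 kJ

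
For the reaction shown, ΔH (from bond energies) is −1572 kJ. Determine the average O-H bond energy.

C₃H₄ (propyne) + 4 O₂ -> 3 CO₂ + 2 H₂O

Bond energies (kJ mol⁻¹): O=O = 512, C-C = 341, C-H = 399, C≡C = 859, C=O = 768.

D(O-H) ≈ 452 kJ/mol

Let D be the O-H bond energy.
Σ(broken) = 1×859 + 1×341 + 4×399 + 4×512 = 4844
Σ(formed) = 6×768 + 4×D = 4608 + 4D
ΔH = Σ(broken) − Σ(formed) = (4844) − (4608 + 4D) = +236 − 4D
Setting this equal to −1572 kJ gives 4D = 1808, so D = 452 kJ/mol.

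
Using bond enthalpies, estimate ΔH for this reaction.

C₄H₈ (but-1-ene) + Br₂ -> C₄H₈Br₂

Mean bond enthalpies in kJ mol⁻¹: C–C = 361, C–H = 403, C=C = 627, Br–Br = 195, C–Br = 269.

ΔH ≈ −77 kJ

Bonds broken (reactants):
  Br–Br: 1 × 195 = 195
  C–C: 2 × 361 = 722
  C–H: 8 × 403 = 3224
  C=C: 1 × 627 = 627
  Σ(broken) = 4768 kJ
Bonds formed (products):
  C–Br: 2 × 269 = 538
  C–C: 3 × 361 = 1083
  C–H: 8 × 403 = 3224
  Σ(formed) = 4845 kJ
ΔH = Σ(broken) − Σ(formed) = 4768 − 4845 = −77 kJ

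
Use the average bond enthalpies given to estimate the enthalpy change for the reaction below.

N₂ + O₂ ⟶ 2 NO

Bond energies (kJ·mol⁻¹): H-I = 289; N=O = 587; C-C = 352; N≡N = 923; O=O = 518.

ΔH ≈ +267 kJ

Bonds broken (reactants):
  N≡N: 1 × 923 = 923
  O=O: 1 × 518 = 518
  Σ(broken) = 1441 kJ
Bonds formed (products):
  N=O: 2 × 587 = 1174
  Σ(formed) = 1174 kJ
ΔH = Σ(broken) − Σ(formed) = 1441 − 1174 = +267 kJ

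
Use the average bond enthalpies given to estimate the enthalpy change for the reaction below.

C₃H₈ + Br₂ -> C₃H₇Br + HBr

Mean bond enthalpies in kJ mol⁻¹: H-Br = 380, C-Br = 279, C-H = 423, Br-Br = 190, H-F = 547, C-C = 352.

Bonds broken (reactants):
  Br-Br: 1 × 190 = 190
  C-C: 2 × 352 = 704
  C-H: 8 × 423 = 3384
  Σ(broken) = 4278 kJ
Bonds formed (products):
  C-Br: 1 × 279 = 279
  C-C: 2 × 352 = 704
  C-H: 7 × 423 = 2961
  H-Br: 1 × 380 = 380
  Σ(formed) = 4324 kJ
ΔH = Σ(broken) − Σ(formed) = 4278 − 4324 = −46 kJ

ΔH ≈ −46 kJ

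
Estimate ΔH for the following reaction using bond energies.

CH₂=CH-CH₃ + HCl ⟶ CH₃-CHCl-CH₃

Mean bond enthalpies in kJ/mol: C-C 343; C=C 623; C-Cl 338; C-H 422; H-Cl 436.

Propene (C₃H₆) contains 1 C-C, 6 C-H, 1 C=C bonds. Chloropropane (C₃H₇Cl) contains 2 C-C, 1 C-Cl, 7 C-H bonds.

ΔH ≈ −44 kJ

Bonds broken (reactants):
  C-C: 1 × 343 = 343
  C-H: 6 × 422 = 2532
  C=C: 1 × 623 = 623
  H-Cl: 1 × 436 = 436
  Σ(broken) = 3934 kJ
Bonds formed (products):
  C-C: 2 × 343 = 686
  C-Cl: 1 × 338 = 338
  C-H: 7 × 422 = 2954
  Σ(formed) = 3978 kJ
ΔH = Σ(broken) − Σ(formed) = 3934 − 3978 = −44 kJ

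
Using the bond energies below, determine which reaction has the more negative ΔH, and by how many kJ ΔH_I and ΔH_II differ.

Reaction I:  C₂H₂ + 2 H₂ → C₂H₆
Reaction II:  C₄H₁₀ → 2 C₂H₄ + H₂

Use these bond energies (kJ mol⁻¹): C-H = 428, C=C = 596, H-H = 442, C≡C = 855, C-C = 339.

Reaction I, by 551 kJ

Reaction I:
  Bonds broken (reactants):
    C≡C: 1 × 855 = 855
    C-H: 2 × 428 = 856
    H-H: 2 × 442 = 884
    Σ(broken) = 2595 kJ
  Bonds formed (products):
    C-C: 1 × 339 = 339
    C-H: 6 × 428 = 2568
    Σ(formed) = 2907 kJ
  ΔH_I = 2595 − 2907 = −312 kJ
Reaction II:
  Bonds broken (reactants):
    C-C: 3 × 339 = 1017
    C-H: 10 × 428 = 4280
    Σ(broken) = 5297 kJ
  Bonds formed (products):
    C-H: 8 × 428 = 3424
    C=C: 2 × 596 = 1192
    H-H: 1 × 442 = 442
    Σ(formed) = 5058 kJ
  ΔH_II = 5297 − 5058 = +239 kJ
ΔH_I − ΔH_II = −551 kJ, so reaction I has the more negative ΔH; |ΔH_I − ΔH_II| = 551 kJ.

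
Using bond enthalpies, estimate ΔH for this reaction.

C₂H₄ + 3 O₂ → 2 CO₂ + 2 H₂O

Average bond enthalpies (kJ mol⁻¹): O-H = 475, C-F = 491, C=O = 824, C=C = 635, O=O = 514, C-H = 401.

Bonds broken (reactants):
  C-H: 4 × 401 = 1604
  C=C: 1 × 635 = 635
  O=O: 3 × 514 = 1542
  Σ(broken) = 3781 kJ
Bonds formed (products):
  C=O: 4 × 824 = 3296
  O-H: 4 × 475 = 1900
  Σ(formed) = 5196 kJ
ΔH = Σ(broken) − Σ(formed) = 3781 − 5196 = −1415 kJ

ΔH ≈ −1415 kJ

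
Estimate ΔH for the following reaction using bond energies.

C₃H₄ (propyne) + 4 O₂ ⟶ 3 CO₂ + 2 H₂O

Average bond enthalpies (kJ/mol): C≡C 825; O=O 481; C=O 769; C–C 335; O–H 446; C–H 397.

Bonds broken (reactants):
  C≡C: 1 × 825 = 825
  C–C: 1 × 335 = 335
  C–H: 4 × 397 = 1588
  O=O: 4 × 481 = 1924
  Σ(broken) = 4672 kJ
Bonds formed (products):
  C=O: 6 × 769 = 4614
  O–H: 4 × 446 = 1784
  Σ(formed) = 6398 kJ
ΔH = Σ(broken) − Σ(formed) = 4672 − 6398 = −1726 kJ

ΔH ≈ −1726 kJ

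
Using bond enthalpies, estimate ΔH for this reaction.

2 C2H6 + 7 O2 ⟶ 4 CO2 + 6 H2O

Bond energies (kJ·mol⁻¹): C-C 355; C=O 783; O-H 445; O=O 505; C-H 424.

Bonds broken (reactants):
  C-C: 2 × 355 = 710
  C-H: 12 × 424 = 5088
  O=O: 7 × 505 = 3535
  Σ(broken) = 9333 kJ
Bonds formed (products):
  C=O: 8 × 783 = 6264
  O-H: 12 × 445 = 5340
  Σ(formed) = 11604 kJ
ΔH = Σ(broken) − Σ(formed) = 9333 − 11604 = −2271 kJ

ΔH ≈ −2271 kJ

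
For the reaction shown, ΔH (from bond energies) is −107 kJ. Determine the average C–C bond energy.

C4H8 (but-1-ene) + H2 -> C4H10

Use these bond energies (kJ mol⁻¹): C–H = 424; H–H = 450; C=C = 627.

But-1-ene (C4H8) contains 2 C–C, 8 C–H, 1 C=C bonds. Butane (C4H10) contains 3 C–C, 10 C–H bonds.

Let D be the C–C bond energy.
Σ(broken) = 2×D + 8×424 + 1×627 + 1×450 = 4469 + 2D
Σ(formed) = 3×D + 10×424 = 4240 + 3D
ΔH = Σ(broken) − Σ(formed) = (4469 + 2D) − (4240 + 3D) = +229 − D
Setting this equal to −107 kJ gives D = 336 kJ/mol.

D(C–C) ≈ 336 kJ/mol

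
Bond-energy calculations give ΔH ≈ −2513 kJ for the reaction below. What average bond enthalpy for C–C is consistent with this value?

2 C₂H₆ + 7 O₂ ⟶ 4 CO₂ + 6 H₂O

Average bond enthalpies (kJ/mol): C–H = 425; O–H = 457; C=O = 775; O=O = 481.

Let D be the C–C bond energy.
Σ(broken) = 2×D + 12×425 + 7×481 = 8467 + 2D
Σ(formed) = 8×775 + 12×457 = 11684
ΔH = Σ(broken) − Σ(formed) = (8467 + 2D) − (11684) = −3217 + 2D
Setting this equal to −2513 kJ gives 2D = 704, so D = 352 kJ/mol.

D(C–C) ≈ 352 kJ/mol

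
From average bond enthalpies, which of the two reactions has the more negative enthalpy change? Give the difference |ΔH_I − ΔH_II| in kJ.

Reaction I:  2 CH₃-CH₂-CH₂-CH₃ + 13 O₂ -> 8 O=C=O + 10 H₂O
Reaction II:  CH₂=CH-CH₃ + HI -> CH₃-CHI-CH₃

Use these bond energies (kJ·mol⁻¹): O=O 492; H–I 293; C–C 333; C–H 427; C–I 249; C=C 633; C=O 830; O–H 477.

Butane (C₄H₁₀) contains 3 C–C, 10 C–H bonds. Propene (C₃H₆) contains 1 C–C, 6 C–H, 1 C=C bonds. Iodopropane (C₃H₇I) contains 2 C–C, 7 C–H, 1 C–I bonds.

Reaction I:
  Bonds broken (reactants):
    C–C: 6 × 333 = 1998
    C–H: 20 × 427 = 8540
    O=O: 13 × 492 = 6396
    Σ(broken) = 16934 kJ
  Bonds formed (products):
    C=O: 16 × 830 = 13280
    O–H: 20 × 477 = 9540
    Σ(formed) = 22820 kJ
  ΔH_I = 16934 − 22820 = −5886 kJ
Reaction II:
  Bonds broken (reactants):
    C–C: 1 × 333 = 333
    C–H: 6 × 427 = 2562
    C=C: 1 × 633 = 633
    H–I: 1 × 293 = 293
    Σ(broken) = 3821 kJ
  Bonds formed (products):
    C–C: 2 × 333 = 666
    C–H: 7 × 427 = 2989
    C–I: 1 × 249 = 249
    Σ(formed) = 3904 kJ
  ΔH_II = 3821 − 3904 = −83 kJ
ΔH_I − ΔH_II = −5803 kJ, so reaction I has the more negative ΔH; |ΔH_I − ΔH_II| = 5803 kJ.

Reaction I, by 5803 kJ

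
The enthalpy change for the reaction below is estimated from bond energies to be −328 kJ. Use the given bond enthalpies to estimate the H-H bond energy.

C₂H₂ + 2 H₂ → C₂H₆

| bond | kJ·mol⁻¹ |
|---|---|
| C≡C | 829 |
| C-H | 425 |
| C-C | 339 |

Let D be the H-H bond energy.
Σ(broken) = 1×829 + 2×425 + 2×D = 1679 + 2D
Σ(formed) = 1×339 + 6×425 = 2889
ΔH = Σ(broken) − Σ(formed) = (1679 + 2D) − (2889) = −1210 + 2D
Setting this equal to −328 kJ gives 2D = 882, so D = 441 kJ/mol.

D(H-H) ≈ 441 kJ/mol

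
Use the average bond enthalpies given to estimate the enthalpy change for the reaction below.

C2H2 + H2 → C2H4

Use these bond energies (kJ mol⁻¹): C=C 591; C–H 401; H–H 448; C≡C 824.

ΔH ≈ −121 kJ

Bonds broken (reactants):
  C≡C: 1 × 824 = 824
  C–H: 2 × 401 = 802
  H–H: 1 × 448 = 448
  Σ(broken) = 2074 kJ
Bonds formed (products):
  C–H: 4 × 401 = 1604
  C=C: 1 × 591 = 591
  Σ(formed) = 2195 kJ
ΔH = Σ(broken) − Σ(formed) = 2074 − 2195 = −121 kJ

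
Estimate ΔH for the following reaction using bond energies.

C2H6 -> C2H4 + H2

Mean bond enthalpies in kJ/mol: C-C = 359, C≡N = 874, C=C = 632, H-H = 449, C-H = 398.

ΔH ≈ +74 kJ

Bonds broken (reactants):
  C-C: 1 × 359 = 359
  C-H: 6 × 398 = 2388
  Σ(broken) = 2747 kJ
Bonds formed (products):
  C-H: 4 × 398 = 1592
  C=C: 1 × 632 = 632
  H-H: 1 × 449 = 449
  Σ(formed) = 2673 kJ
ΔH = Σ(broken) − Σ(formed) = 2747 − 2673 = +74 kJ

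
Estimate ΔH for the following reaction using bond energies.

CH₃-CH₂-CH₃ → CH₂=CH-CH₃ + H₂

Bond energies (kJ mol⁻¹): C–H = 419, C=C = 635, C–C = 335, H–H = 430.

Bonds broken (reactants):
  C–C: 2 × 335 = 670
  C–H: 8 × 419 = 3352
  Σ(broken) = 4022 kJ
Bonds formed (products):
  C–C: 1 × 335 = 335
  C–H: 6 × 419 = 2514
  C=C: 1 × 635 = 635
  H–H: 1 × 430 = 430
  Σ(formed) = 3914 kJ
ΔH = Σ(broken) − Σ(formed) = 4022 − 3914 = +108 kJ

ΔH ≈ +108 kJ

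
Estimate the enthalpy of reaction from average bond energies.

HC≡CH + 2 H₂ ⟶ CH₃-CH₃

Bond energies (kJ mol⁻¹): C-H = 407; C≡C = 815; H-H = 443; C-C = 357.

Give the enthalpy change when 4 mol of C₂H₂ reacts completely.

ΔH = −1136 kJ

Bonds broken (reactants):
  C≡C: 1 × 815 = 815
  C-H: 2 × 407 = 814
  H-H: 2 × 443 = 886
  Σ(broken) = 2515 kJ
Bonds formed (products):
  C-C: 1 × 357 = 357
  C-H: 6 × 407 = 2442
  Σ(formed) = 2799 kJ
ΔH = Σ(broken) − Σ(formed) = 2515 − 2799 = −284 kJ
For 4× the reaction as written: 4 × (−284) = −1136 kJ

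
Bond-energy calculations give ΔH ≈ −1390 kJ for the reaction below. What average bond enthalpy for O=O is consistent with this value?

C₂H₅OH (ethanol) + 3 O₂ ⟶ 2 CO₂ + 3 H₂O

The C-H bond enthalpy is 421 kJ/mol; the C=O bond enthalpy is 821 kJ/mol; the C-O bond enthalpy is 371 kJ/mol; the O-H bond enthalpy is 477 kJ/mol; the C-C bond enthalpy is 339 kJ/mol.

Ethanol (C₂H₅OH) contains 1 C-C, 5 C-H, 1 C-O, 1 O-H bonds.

D(O=O) ≈ 488 kJ/mol

Let D be the O=O bond energy.
Σ(broken) = 1×339 + 5×421 + 1×371 + 1×477 + 3×D = 3292 + 3D
Σ(formed) = 4×821 + 6×477 = 6146
ΔH = Σ(broken) − Σ(formed) = (3292 + 3D) − (6146) = −2854 + 3D
Setting this equal to −1390 kJ gives 3D = 1464, so D = 488 kJ/mol.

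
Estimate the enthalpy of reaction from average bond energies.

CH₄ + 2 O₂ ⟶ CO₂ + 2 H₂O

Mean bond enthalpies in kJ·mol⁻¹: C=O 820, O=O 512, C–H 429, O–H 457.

ΔH ≈ −728 kJ

Bonds broken (reactants):
  C–H: 4 × 429 = 1716
  O=O: 2 × 512 = 1024
  Σ(broken) = 2740 kJ
Bonds formed (products):
  C=O: 2 × 820 = 1640
  O–H: 4 × 457 = 1828
  Σ(formed) = 3468 kJ
ΔH = Σ(broken) − Σ(formed) = 2740 − 3468 = −728 kJ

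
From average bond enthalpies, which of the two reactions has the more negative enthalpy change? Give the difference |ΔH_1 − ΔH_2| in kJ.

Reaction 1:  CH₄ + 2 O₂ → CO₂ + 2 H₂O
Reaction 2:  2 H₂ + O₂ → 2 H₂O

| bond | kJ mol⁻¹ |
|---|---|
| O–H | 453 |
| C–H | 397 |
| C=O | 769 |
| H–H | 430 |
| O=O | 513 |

Reaction 1, by 297 kJ

Reaction 1:
  Bonds broken (reactants):
    C–H: 4 × 397 = 1588
    O=O: 2 × 513 = 1026
    Σ(broken) = 2614 kJ
  Bonds formed (products):
    C=O: 2 × 769 = 1538
    O–H: 4 × 453 = 1812
    Σ(formed) = 3350 kJ
  ΔH_1 = 2614 − 3350 = −736 kJ
Reaction 2:
  Bonds broken (reactants):
    H–H: 2 × 430 = 860
    O=O: 1 × 513 = 513
    Σ(broken) = 1373 kJ
  Bonds formed (products):
    O–H: 4 × 453 = 1812
    Σ(formed) = 1812 kJ
  ΔH_2 = 1373 − 1812 = −439 kJ
ΔH_1 − ΔH_2 = −297 kJ, so reaction 1 has the more negative ΔH; |ΔH_1 − ΔH_2| = 297 kJ.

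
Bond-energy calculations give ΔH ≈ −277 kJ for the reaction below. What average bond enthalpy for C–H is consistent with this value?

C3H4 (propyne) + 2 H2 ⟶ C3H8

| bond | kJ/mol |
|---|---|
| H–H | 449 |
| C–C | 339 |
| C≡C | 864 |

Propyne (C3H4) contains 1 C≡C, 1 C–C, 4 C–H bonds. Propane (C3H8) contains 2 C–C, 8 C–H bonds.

Let D be the C–H bond energy.
Σ(broken) = 1×864 + 1×339 + 4×D + 2×449 = 2101 + 4D
Σ(formed) = 2×339 + 8×D = 678 + 8D
ΔH = Σ(broken) − Σ(formed) = (2101 + 4D) − (678 + 8D) = +1423 − 4D
Setting this equal to −277 kJ gives 4D = 1700, so D = 425 kJ/mol.

D(C–H) ≈ 425 kJ/mol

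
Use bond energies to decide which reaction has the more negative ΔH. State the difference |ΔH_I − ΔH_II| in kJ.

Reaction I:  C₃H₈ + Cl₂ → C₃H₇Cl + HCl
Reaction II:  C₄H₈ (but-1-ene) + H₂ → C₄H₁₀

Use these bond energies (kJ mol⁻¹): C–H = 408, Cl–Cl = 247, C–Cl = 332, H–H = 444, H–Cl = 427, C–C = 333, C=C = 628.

Reaction I, by 27 kJ

Reaction I:
  Bonds broken (reactants):
    C–C: 2 × 333 = 666
    C–H: 8 × 408 = 3264
    Cl–Cl: 1 × 247 = 247
    Σ(broken) = 4177 kJ
  Bonds formed (products):
    C–C: 2 × 333 = 666
    C–Cl: 1 × 332 = 332
    C–H: 7 × 408 = 2856
    H–Cl: 1 × 427 = 427
    Σ(formed) = 4281 kJ
  ΔH_I = 4177 − 4281 = −104 kJ
Reaction II:
  Bonds broken (reactants):
    C–C: 2 × 333 = 666
    C–H: 8 × 408 = 3264
    C=C: 1 × 628 = 628
    H–H: 1 × 444 = 444
    Σ(broken) = 5002 kJ
  Bonds formed (products):
    C–C: 3 × 333 = 999
    C–H: 10 × 408 = 4080
    Σ(formed) = 5079 kJ
  ΔH_II = 5002 − 5079 = −77 kJ
ΔH_I − ΔH_II = −27 kJ, so reaction I has the more negative ΔH; |ΔH_I − ΔH_II| = 27 kJ.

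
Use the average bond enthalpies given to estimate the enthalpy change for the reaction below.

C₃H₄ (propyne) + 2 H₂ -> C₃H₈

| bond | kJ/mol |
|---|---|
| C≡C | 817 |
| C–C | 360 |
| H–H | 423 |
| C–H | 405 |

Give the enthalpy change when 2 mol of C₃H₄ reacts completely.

ΔH = −634 kJ

Bonds broken (reactants):
  C≡C: 1 × 817 = 817
  C–C: 1 × 360 = 360
  C–H: 4 × 405 = 1620
  H–H: 2 × 423 = 846
  Σ(broken) = 3643 kJ
Bonds formed (products):
  C–C: 2 × 360 = 720
  C–H: 8 × 405 = 3240
  Σ(formed) = 3960 kJ
ΔH = Σ(broken) − Σ(formed) = 3643 − 3960 = −317 kJ
For 2× the reaction as written: 2 × (−317) = −634 kJ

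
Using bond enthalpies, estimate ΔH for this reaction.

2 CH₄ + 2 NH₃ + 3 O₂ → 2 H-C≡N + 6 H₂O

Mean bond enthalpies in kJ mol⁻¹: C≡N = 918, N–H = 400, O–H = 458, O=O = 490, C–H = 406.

Bonds broken (reactants):
  C–H: 8 × 406 = 3248
  N–H: 6 × 400 = 2400
  O=O: 3 × 490 = 1470
  Σ(broken) = 7118 kJ
Bonds formed (products):
  C≡N: 2 × 918 = 1836
  C–H: 2 × 406 = 812
  O–H: 12 × 458 = 5496
  Σ(formed) = 8144 kJ
ΔH = Σ(broken) − Σ(formed) = 7118 − 8144 = −1026 kJ

ΔH ≈ −1026 kJ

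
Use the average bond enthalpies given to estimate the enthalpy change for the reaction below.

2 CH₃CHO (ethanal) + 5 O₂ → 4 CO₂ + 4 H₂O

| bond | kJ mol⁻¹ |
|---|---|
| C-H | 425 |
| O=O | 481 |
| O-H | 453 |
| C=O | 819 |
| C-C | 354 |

ΔH ≈ −2025 kJ

Bonds broken (reactants):
  C-C: 2 × 354 = 708
  C-H: 8 × 425 = 3400
  C=O: 2 × 819 = 1638
  O=O: 5 × 481 = 2405
  Σ(broken) = 8151 kJ
Bonds formed (products):
  C=O: 8 × 819 = 6552
  O-H: 8 × 453 = 3624
  Σ(formed) = 10176 kJ
ΔH = Σ(broken) − Σ(formed) = 8151 − 10176 = −2025 kJ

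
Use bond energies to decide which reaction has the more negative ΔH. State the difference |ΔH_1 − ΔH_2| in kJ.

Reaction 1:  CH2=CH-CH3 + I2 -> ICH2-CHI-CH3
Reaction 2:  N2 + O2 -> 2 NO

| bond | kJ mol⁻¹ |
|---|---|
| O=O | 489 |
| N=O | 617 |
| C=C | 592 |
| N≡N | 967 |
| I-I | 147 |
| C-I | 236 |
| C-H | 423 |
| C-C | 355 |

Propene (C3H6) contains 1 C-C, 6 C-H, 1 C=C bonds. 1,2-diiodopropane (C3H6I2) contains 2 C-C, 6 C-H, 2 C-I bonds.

Reaction 1, by 310 kJ

Reaction 1:
  Bonds broken (reactants):
    C-C: 1 × 355 = 355
    C-H: 6 × 423 = 2538
    C=C: 1 × 592 = 592
    I-I: 1 × 147 = 147
    Σ(broken) = 3632 kJ
  Bonds formed (products):
    C-C: 2 × 355 = 710
    C-H: 6 × 423 = 2538
    C-I: 2 × 236 = 472
    Σ(formed) = 3720 kJ
  ΔH_1 = 3632 − 3720 = −88 kJ
Reaction 2:
  Bonds broken (reactants):
    N≡N: 1 × 967 = 967
    O=O: 1 × 489 = 489
    Σ(broken) = 1456 kJ
  Bonds formed (products):
    N=O: 2 × 617 = 1234
    Σ(formed) = 1234 kJ
  ΔH_2 = 1456 − 1234 = +222 kJ
ΔH_1 − ΔH_2 = −310 kJ, so reaction 1 has the more negative ΔH; |ΔH_1 − ΔH_2| = 310 kJ.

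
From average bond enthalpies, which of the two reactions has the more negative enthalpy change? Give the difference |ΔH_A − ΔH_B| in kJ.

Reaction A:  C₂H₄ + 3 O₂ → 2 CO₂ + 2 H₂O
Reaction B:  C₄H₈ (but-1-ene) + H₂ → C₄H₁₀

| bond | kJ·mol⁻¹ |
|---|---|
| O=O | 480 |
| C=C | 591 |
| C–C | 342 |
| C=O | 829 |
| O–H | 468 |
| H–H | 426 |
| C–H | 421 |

Reaction A:
  Bonds broken (reactants):
    C–H: 4 × 421 = 1684
    C=C: 1 × 591 = 591
    O=O: 3 × 480 = 1440
    Σ(broken) = 3715 kJ
  Bonds formed (products):
    C=O: 4 × 829 = 3316
    O–H: 4 × 468 = 1872
    Σ(formed) = 5188 kJ
  ΔH_A = 3715 − 5188 = −1473 kJ
Reaction B:
  Bonds broken (reactants):
    C–C: 2 × 342 = 684
    C–H: 8 × 421 = 3368
    C=C: 1 × 591 = 591
    H–H: 1 × 426 = 426
    Σ(broken) = 5069 kJ
  Bonds formed (products):
    C–C: 3 × 342 = 1026
    C–H: 10 × 421 = 4210
    Σ(formed) = 5236 kJ
  ΔH_B = 5069 − 5236 = −167 kJ
ΔH_A − ΔH_B = −1306 kJ, so reaction A has the more negative ΔH; |ΔH_A − ΔH_B| = 1306 kJ.

Reaction A, by 1306 kJ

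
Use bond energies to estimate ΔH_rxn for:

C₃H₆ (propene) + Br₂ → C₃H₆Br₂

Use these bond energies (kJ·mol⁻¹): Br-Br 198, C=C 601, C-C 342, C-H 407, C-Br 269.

Bonds broken (reactants):
  Br-Br: 1 × 198 = 198
  C-C: 1 × 342 = 342
  C-H: 6 × 407 = 2442
  C=C: 1 × 601 = 601
  Σ(broken) = 3583 kJ
Bonds formed (products):
  C-Br: 2 × 269 = 538
  C-C: 2 × 342 = 684
  C-H: 6 × 407 = 2442
  Σ(formed) = 3664 kJ
ΔH = Σ(broken) − Σ(formed) = 3583 − 3664 = −81 kJ

ΔH ≈ −81 kJ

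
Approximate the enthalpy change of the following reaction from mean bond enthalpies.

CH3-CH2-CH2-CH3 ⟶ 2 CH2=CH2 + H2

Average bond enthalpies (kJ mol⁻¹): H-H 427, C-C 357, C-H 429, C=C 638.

Bonds broken (reactants):
  C-C: 3 × 357 = 1071
  C-H: 10 × 429 = 4290
  Σ(broken) = 5361 kJ
Bonds formed (products):
  C-H: 8 × 429 = 3432
  C=C: 2 × 638 = 1276
  H-H: 1 × 427 = 427
  Σ(formed) = 5135 kJ
ΔH = Σ(broken) − Σ(formed) = 5361 − 5135 = +226 kJ

ΔH ≈ +226 kJ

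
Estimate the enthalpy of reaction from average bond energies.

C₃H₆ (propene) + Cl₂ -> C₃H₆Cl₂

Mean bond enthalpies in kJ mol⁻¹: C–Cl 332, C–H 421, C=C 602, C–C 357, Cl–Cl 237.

ΔH ≈ −182 kJ

Bonds broken (reactants):
  C–C: 1 × 357 = 357
  C–H: 6 × 421 = 2526
  C=C: 1 × 602 = 602
  Cl–Cl: 1 × 237 = 237
  Σ(broken) = 3722 kJ
Bonds formed (products):
  C–C: 2 × 357 = 714
  C–Cl: 2 × 332 = 664
  C–H: 6 × 421 = 2526
  Σ(formed) = 3904 kJ
ΔH = Σ(broken) − Σ(formed) = 3722 − 3904 = −182 kJ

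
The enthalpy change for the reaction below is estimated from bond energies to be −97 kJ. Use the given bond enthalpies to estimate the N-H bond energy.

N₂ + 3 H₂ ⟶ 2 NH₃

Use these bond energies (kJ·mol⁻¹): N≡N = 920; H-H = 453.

Let D be the N-H bond energy.
Σ(broken) = 3×453 + 1×920 = 2279
Σ(formed) = 6×D = 6D
ΔH = Σ(broken) − Σ(formed) = (2279) − (6D) = +2279 − 6D
Setting this equal to −97 kJ gives 6D = 2376, so D = 396 kJ/mol.

D(N-H) ≈ 396 kJ/mol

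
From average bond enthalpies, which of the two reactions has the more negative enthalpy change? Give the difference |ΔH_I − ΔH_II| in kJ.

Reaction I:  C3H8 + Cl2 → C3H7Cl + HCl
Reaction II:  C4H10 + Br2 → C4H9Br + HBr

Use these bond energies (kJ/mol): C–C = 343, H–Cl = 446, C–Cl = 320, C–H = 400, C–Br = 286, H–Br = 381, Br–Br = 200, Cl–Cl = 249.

Reaction I, by 50 kJ

Reaction I:
  Bonds broken (reactants):
    C–C: 2 × 343 = 686
    C–H: 8 × 400 = 3200
    Cl–Cl: 1 × 249 = 249
    Σ(broken) = 4135 kJ
  Bonds formed (products):
    C–C: 2 × 343 = 686
    C–Cl: 1 × 320 = 320
    C–H: 7 × 400 = 2800
    H–Cl: 1 × 446 = 446
    Σ(formed) = 4252 kJ
  ΔH_I = 4135 − 4252 = −117 kJ
Reaction II:
  Bonds broken (reactants):
    Br–Br: 1 × 200 = 200
    C–C: 3 × 343 = 1029
    C–H: 10 × 400 = 4000
    Σ(broken) = 5229 kJ
  Bonds formed (products):
    C–Br: 1 × 286 = 286
    C–C: 3 × 343 = 1029
    C–H: 9 × 400 = 3600
    H–Br: 1 × 381 = 381
    Σ(formed) = 5296 kJ
  ΔH_II = 5229 − 5296 = −67 kJ
ΔH_I − ΔH_II = −50 kJ, so reaction I has the more negative ΔH; |ΔH_I − ΔH_II| = 50 kJ.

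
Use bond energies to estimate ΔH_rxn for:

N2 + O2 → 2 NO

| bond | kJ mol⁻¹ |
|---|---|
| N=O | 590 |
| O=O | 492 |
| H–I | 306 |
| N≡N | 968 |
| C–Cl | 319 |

Bonds broken (reactants):
  N≡N: 1 × 968 = 968
  O=O: 1 × 492 = 492
  Σ(broken) = 1460 kJ
Bonds formed (products):
  N=O: 2 × 590 = 1180
  Σ(formed) = 1180 kJ
ΔH = Σ(broken) − Σ(formed) = 1460 − 1180 = +280 kJ

ΔH ≈ +280 kJ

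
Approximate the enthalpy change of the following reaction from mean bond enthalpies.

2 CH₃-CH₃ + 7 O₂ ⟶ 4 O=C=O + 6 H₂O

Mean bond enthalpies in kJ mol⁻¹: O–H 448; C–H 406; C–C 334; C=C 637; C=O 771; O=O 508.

ΔH ≈ −2448 kJ

Bonds broken (reactants):
  C–C: 2 × 334 = 668
  C–H: 12 × 406 = 4872
  O=O: 7 × 508 = 3556
  Σ(broken) = 9096 kJ
Bonds formed (products):
  C=O: 8 × 771 = 6168
  O–H: 12 × 448 = 5376
  Σ(formed) = 11544 kJ
ΔH = Σ(broken) − Σ(formed) = 9096 − 11544 = −2448 kJ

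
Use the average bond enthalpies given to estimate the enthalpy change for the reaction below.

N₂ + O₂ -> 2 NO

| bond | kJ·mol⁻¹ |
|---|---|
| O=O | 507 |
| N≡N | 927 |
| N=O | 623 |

Bonds broken (reactants):
  N≡N: 1 × 927 = 927
  O=O: 1 × 507 = 507
  Σ(broken) = 1434 kJ
Bonds formed (products):
  N=O: 2 × 623 = 1246
  Σ(formed) = 1246 kJ
ΔH = Σ(broken) − Σ(formed) = 1434 − 1246 = +188 kJ

ΔH ≈ +188 kJ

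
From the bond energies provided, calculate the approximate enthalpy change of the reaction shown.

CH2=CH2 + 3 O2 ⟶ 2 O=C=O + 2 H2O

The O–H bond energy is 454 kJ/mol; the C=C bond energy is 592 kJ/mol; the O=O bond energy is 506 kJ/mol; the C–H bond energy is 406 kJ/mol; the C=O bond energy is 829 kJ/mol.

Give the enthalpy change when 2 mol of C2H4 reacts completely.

Bonds broken (reactants):
  C–H: 4 × 406 = 1624
  C=C: 1 × 592 = 592
  O=O: 3 × 506 = 1518
  Σ(broken) = 3734 kJ
Bonds formed (products):
  C=O: 4 × 829 = 3316
  O–H: 4 × 454 = 1816
  Σ(formed) = 5132 kJ
ΔH = Σ(broken) − Σ(formed) = 3734 − 5132 = −1398 kJ
For 2× the reaction as written: 2 × (−1398) = −2796 kJ

ΔH = −2796 kJ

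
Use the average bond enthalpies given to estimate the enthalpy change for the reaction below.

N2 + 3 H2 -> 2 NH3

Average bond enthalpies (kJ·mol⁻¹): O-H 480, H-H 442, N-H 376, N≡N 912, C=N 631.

ΔH ≈ −18 kJ

Bonds broken (reactants):
  H-H: 3 × 442 = 1326
  N≡N: 1 × 912 = 912
  Σ(broken) = 2238 kJ
Bonds formed (products):
  N-H: 6 × 376 = 2256
  Σ(formed) = 2256 kJ
ΔH = Σ(broken) − Σ(formed) = 2238 − 2256 = −18 kJ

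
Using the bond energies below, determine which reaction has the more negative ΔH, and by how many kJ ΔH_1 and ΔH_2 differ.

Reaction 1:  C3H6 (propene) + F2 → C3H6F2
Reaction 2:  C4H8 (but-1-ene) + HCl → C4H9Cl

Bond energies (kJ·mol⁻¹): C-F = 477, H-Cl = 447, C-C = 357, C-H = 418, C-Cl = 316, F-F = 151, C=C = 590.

Reaction 1:
  Bonds broken (reactants):
    C-C: 1 × 357 = 357
    C-H: 6 × 418 = 2508
    C=C: 1 × 590 = 590
    F-F: 1 × 151 = 151
    Σ(broken) = 3606 kJ
  Bonds formed (products):
    C-C: 2 × 357 = 714
    C-F: 2 × 477 = 954
    C-H: 6 × 418 = 2508
    Σ(formed) = 4176 kJ
  ΔH_1 = 3606 − 4176 = −570 kJ
Reaction 2:
  Bonds broken (reactants):
    C-C: 2 × 357 = 714
    C-H: 8 × 418 = 3344
    C=C: 1 × 590 = 590
    H-Cl: 1 × 447 = 447
    Σ(broken) = 5095 kJ
  Bonds formed (products):
    C-C: 3 × 357 = 1071
    C-Cl: 1 × 316 = 316
    C-H: 9 × 418 = 3762
    Σ(formed) = 5149 kJ
  ΔH_2 = 5095 − 5149 = −54 kJ
ΔH_1 − ΔH_2 = −516 kJ, so reaction 1 has the more negative ΔH; |ΔH_1 − ΔH_2| = 516 kJ.

Reaction 1, by 516 kJ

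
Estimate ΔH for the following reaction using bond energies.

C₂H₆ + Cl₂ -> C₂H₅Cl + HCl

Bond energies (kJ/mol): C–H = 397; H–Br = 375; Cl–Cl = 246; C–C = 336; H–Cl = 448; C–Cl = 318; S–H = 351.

Bonds broken (reactants):
  C–C: 1 × 336 = 336
  C–H: 6 × 397 = 2382
  Cl–Cl: 1 × 246 = 246
  Σ(broken) = 2964 kJ
Bonds formed (products):
  C–C: 1 × 336 = 336
  C–Cl: 1 × 318 = 318
  C–H: 5 × 397 = 1985
  H–Cl: 1 × 448 = 448
  Σ(formed) = 3087 kJ
ΔH = Σ(broken) − Σ(formed) = 2964 − 3087 = −123 kJ

ΔH ≈ −123 kJ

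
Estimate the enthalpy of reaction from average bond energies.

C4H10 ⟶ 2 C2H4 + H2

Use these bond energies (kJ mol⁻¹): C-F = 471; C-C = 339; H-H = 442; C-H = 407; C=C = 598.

Bonds broken (reactants):
  C-C: 3 × 339 = 1017
  C-H: 10 × 407 = 4070
  Σ(broken) = 5087 kJ
Bonds formed (products):
  C-H: 8 × 407 = 3256
  C=C: 2 × 598 = 1196
  H-H: 1 × 442 = 442
  Σ(formed) = 4894 kJ
ΔH = Σ(broken) − Σ(formed) = 5087 − 4894 = +193 kJ

ΔH ≈ +193 kJ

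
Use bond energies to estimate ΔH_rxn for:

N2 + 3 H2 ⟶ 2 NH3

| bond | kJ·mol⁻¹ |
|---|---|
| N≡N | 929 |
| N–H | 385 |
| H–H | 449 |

Bonds broken (reactants):
  H–H: 3 × 449 = 1347
  N≡N: 1 × 929 = 929
  Σ(broken) = 2276 kJ
Bonds formed (products):
  N–H: 6 × 385 = 2310
  Σ(formed) = 2310 kJ
ΔH = Σ(broken) − Σ(formed) = 2276 − 2310 = −34 kJ

ΔH ≈ −34 kJ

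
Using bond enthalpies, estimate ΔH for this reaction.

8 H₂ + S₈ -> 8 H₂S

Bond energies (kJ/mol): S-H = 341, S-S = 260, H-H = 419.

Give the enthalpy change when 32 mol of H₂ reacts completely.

ΔH = −96 kJ

Bonds broken (reactants):
  H-H: 8 × 419 = 3352
  S-S: 8 × 260 = 2080
  Σ(broken) = 5432 kJ
Bonds formed (products):
  S-H: 16 × 341 = 5456
  Σ(formed) = 5456 kJ
ΔH = Σ(broken) − Σ(formed) = 5432 − 5456 = −24 kJ
For 4× the reaction as written: 4 × (−24) = −96 kJ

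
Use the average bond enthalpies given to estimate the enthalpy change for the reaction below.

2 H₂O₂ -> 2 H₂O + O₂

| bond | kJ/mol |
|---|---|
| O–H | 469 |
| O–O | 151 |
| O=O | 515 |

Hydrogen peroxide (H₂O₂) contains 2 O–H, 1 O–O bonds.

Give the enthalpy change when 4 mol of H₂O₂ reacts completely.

ΔH = −426 kJ

Bonds broken (reactants):
  O–H: 4 × 469 = 1876
  O–O: 2 × 151 = 302
  Σ(broken) = 2178 kJ
Bonds formed (products):
  O–H: 4 × 469 = 1876
  O=O: 1 × 515 = 515
  Σ(formed) = 2391 kJ
ΔH = Σ(broken) − Σ(formed) = 2178 − 2391 = −213 kJ
For 2× the reaction as written: 2 × (−213) = −426 kJ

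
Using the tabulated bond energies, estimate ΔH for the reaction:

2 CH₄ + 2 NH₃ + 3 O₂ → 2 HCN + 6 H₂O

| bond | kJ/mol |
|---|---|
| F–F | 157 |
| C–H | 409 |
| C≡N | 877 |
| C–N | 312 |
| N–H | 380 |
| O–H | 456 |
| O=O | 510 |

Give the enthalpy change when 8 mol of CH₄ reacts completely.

Bonds broken (reactants):
  C–H: 8 × 409 = 3272
  N–H: 6 × 380 = 2280
  O=O: 3 × 510 = 1530
  Σ(broken) = 7082 kJ
Bonds formed (products):
  C≡N: 2 × 877 = 1754
  C–H: 2 × 409 = 818
  O–H: 12 × 456 = 5472
  Σ(formed) = 8044 kJ
ΔH = Σ(broken) − Σ(formed) = 7082 − 8044 = −962 kJ
For 4× the reaction as written: 4 × (−962) = −3848 kJ

ΔH = −3848 kJ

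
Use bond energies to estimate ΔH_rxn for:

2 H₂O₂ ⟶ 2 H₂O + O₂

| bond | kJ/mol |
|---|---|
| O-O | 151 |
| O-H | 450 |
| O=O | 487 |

ΔH ≈ −185 kJ

Bonds broken (reactants):
  O-H: 4 × 450 = 1800
  O-O: 2 × 151 = 302
  Σ(broken) = 2102 kJ
Bonds formed (products):
  O-H: 4 × 450 = 1800
  O=O: 1 × 487 = 487
  Σ(formed) = 2287 kJ
ΔH = Σ(broken) − Σ(formed) = 2102 − 2287 = −185 kJ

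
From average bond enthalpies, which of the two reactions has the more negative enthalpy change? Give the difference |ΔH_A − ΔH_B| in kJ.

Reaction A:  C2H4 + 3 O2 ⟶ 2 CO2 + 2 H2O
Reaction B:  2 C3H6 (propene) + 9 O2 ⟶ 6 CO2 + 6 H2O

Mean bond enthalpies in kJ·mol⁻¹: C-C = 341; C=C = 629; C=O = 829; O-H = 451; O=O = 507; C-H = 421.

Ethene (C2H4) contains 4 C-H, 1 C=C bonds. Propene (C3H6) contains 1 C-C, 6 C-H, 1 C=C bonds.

Reaction A:
  Bonds broken (reactants):
    C-H: 4 × 421 = 1684
    C=C: 1 × 629 = 629
    O=O: 3 × 507 = 1521
    Σ(broken) = 3834 kJ
  Bonds formed (products):
    C=O: 4 × 829 = 3316
    O-H: 4 × 451 = 1804
    Σ(formed) = 5120 kJ
  ΔH_A = 3834 − 5120 = −1286 kJ
Reaction B:
  Bonds broken (reactants):
    C-C: 2 × 341 = 682
    C-H: 12 × 421 = 5052
    C=C: 2 × 629 = 1258
    O=O: 9 × 507 = 4563
    Σ(broken) = 11555 kJ
  Bonds formed (products):
    C=O: 12 × 829 = 9948
    O-H: 12 × 451 = 5412
    Σ(formed) = 15360 kJ
  ΔH_B = 11555 − 15360 = −3805 kJ
ΔH_A − ΔH_B = +2519 kJ, so reaction B has the more negative ΔH; |ΔH_A − ΔH_B| = 2519 kJ.

Reaction B, by 2519 kJ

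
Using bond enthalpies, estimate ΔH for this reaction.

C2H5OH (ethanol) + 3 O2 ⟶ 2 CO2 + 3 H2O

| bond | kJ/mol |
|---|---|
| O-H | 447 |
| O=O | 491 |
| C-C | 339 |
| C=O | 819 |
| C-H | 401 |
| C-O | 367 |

Bonds broken (reactants):
  C-C: 1 × 339 = 339
  C-H: 5 × 401 = 2005
  C-O: 1 × 367 = 367
  O-H: 1 × 447 = 447
  O=O: 3 × 491 = 1473
  Σ(broken) = 4631 kJ
Bonds formed (products):
  C=O: 4 × 819 = 3276
  O-H: 6 × 447 = 2682
  Σ(formed) = 5958 kJ
ΔH = Σ(broken) − Σ(formed) = 4631 − 5958 = −1327 kJ

ΔH ≈ −1327 kJ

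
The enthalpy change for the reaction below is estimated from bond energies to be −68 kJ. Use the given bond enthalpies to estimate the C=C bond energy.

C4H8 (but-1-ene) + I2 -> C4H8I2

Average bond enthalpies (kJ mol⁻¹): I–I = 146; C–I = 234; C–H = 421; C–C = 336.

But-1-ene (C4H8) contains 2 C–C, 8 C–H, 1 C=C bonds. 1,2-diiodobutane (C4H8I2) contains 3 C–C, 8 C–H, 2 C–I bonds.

D(C=C) ≈ 590 kJ/mol

Let D be the C=C bond energy.
Σ(broken) = 2×336 + 8×421 + 1×D + 1×146 = 4186 + D
Σ(formed) = 3×336 + 8×421 + 2×234 = 4844
ΔH = Σ(broken) − Σ(formed) = (4186 + D) − (4844) = −658 + D
Setting this equal to −68 kJ gives D = 590 kJ/mol.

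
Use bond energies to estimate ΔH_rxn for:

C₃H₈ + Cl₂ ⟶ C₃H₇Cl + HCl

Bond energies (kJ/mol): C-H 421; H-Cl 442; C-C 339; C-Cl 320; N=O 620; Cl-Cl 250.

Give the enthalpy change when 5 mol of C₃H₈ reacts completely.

ΔH = −455 kJ

Bonds broken (reactants):
  C-C: 2 × 339 = 678
  C-H: 8 × 421 = 3368
  Cl-Cl: 1 × 250 = 250
  Σ(broken) = 4296 kJ
Bonds formed (products):
  C-C: 2 × 339 = 678
  C-Cl: 1 × 320 = 320
  C-H: 7 × 421 = 2947
  H-Cl: 1 × 442 = 442
  Σ(formed) = 4387 kJ
ΔH = Σ(broken) − Σ(formed) = 4296 − 4387 = −91 kJ
For 5× the reaction as written: 5 × (−91) = −455 kJ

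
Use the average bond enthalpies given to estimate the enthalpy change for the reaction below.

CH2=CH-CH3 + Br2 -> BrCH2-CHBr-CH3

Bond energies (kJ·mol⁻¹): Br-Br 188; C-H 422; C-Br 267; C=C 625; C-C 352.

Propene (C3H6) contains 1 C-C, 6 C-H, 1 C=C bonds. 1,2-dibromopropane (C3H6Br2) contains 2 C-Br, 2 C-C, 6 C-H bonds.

Bonds broken (reactants):
  Br-Br: 1 × 188 = 188
  C-C: 1 × 352 = 352
  C-H: 6 × 422 = 2532
  C=C: 1 × 625 = 625
  Σ(broken) = 3697 kJ
Bonds formed (products):
  C-Br: 2 × 267 = 534
  C-C: 2 × 352 = 704
  C-H: 6 × 422 = 2532
  Σ(formed) = 3770 kJ
ΔH = Σ(broken) − Σ(formed) = 3697 − 3770 = −73 kJ

ΔH ≈ −73 kJ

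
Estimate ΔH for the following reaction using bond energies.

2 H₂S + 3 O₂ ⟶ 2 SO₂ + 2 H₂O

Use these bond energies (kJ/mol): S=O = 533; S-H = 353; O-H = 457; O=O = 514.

Bonds broken (reactants):
  O=O: 3 × 514 = 1542
  S-H: 4 × 353 = 1412
  Σ(broken) = 2954 kJ
Bonds formed (products):
  O-H: 4 × 457 = 1828
  S=O: 4 × 533 = 2132
  Σ(formed) = 3960 kJ
ΔH = Σ(broken) − Σ(formed) = 2954 − 3960 = −1006 kJ

ΔH ≈ −1006 kJ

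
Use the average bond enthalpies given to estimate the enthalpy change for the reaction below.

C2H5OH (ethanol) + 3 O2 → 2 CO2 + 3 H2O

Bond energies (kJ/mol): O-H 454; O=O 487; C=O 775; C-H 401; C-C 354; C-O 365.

ΔH ≈ −1185 kJ

Bonds broken (reactants):
  C-C: 1 × 354 = 354
  C-H: 5 × 401 = 2005
  C-O: 1 × 365 = 365
  O-H: 1 × 454 = 454
  O=O: 3 × 487 = 1461
  Σ(broken) = 4639 kJ
Bonds formed (products):
  C=O: 4 × 775 = 3100
  O-H: 6 × 454 = 2724
  Σ(formed) = 5824 kJ
ΔH = Σ(broken) − Σ(formed) = 4639 − 5824 = −1185 kJ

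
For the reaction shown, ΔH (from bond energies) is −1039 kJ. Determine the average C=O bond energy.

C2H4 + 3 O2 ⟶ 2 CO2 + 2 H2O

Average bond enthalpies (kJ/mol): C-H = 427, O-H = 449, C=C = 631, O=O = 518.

D(C=O) ≈ 784 kJ/mol

Let D be the C=O bond energy.
Σ(broken) = 4×427 + 1×631 + 3×518 = 3893
Σ(formed) = 4×D + 4×449 = 1796 + 4D
ΔH = Σ(broken) − Σ(formed) = (3893) − (1796 + 4D) = +2097 − 4D
Setting this equal to −1039 kJ gives 4D = 3136, so D = 784 kJ/mol.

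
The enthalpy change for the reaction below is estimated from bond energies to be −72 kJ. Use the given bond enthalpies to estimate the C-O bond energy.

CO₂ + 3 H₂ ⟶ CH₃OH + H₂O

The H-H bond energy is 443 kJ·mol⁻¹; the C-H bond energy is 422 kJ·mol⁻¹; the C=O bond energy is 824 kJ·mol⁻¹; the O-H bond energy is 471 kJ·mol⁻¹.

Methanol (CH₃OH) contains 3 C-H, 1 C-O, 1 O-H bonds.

D(C-O) ≈ 370 kJ/mol

Let D be the C-O bond energy.
Σ(broken) = 2×824 + 3×443 = 2977
Σ(formed) = 3×422 + 1×D + 3×471 = 2679 + D
ΔH = Σ(broken) − Σ(formed) = (2977) − (2679 + D) = +298 − D
Setting this equal to −72 kJ gives D = 370 kJ/mol.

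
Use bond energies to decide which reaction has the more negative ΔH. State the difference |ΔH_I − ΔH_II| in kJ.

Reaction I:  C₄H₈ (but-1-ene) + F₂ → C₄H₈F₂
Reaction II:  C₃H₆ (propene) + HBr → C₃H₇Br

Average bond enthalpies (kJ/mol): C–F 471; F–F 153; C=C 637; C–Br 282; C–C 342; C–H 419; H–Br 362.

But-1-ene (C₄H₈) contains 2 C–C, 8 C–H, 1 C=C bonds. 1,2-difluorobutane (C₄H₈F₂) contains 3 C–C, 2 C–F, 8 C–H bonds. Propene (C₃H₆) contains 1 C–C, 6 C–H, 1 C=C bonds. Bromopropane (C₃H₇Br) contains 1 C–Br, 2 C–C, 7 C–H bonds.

Reaction I:
  Bonds broken (reactants):
    C–C: 2 × 342 = 684
    C–H: 8 × 419 = 3352
    C=C: 1 × 637 = 637
    F–F: 1 × 153 = 153
    Σ(broken) = 4826 kJ
  Bonds formed (products):
    C–C: 3 × 342 = 1026
    C–F: 2 × 471 = 942
    C–H: 8 × 419 = 3352
    Σ(formed) = 5320 kJ
  ΔH_I = 4826 − 5320 = −494 kJ
Reaction II:
  Bonds broken (reactants):
    C–C: 1 × 342 = 342
    C–H: 6 × 419 = 2514
    C=C: 1 × 637 = 637
    H–Br: 1 × 362 = 362
    Σ(broken) = 3855 kJ
  Bonds formed (products):
    C–Br: 1 × 282 = 282
    C–C: 2 × 342 = 684
    C–H: 7 × 419 = 2933
    Σ(formed) = 3899 kJ
  ΔH_II = 3855 − 3899 = −44 kJ
ΔH_I − ΔH_II = −450 kJ, so reaction I has the more negative ΔH; |ΔH_I − ΔH_II| = 450 kJ.

Reaction I, by 450 kJ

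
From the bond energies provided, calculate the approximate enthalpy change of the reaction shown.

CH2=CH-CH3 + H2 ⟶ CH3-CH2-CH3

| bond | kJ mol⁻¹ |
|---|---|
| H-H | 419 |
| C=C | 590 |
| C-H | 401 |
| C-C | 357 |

Bonds broken (reactants):
  C-C: 1 × 357 = 357
  C-H: 6 × 401 = 2406
  C=C: 1 × 590 = 590
  H-H: 1 × 419 = 419
  Σ(broken) = 3772 kJ
Bonds formed (products):
  C-C: 2 × 357 = 714
  C-H: 8 × 401 = 3208
  Σ(formed) = 3922 kJ
ΔH = Σ(broken) − Σ(formed) = 3772 − 3922 = −150 kJ

ΔH ≈ −150 kJ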